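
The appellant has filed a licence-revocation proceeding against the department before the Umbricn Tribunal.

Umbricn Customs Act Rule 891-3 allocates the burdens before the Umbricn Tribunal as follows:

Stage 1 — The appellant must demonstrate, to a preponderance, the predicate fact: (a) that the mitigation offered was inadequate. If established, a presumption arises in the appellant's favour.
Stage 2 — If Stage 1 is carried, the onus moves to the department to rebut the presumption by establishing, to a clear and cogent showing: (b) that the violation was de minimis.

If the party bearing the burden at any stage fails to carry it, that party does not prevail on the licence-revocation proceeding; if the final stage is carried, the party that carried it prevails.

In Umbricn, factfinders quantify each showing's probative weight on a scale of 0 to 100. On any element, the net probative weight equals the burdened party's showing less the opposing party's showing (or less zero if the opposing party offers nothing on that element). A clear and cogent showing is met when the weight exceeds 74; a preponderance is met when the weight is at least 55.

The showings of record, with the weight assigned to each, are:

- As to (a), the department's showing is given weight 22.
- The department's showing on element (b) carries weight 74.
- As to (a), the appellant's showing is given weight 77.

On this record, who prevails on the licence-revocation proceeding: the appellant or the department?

appellant

Stage 1 (appellant, a preponderance, weight is at least 55): (a) net 77−22=55 ≥ 55 — meets.
  Stage 1 is satisfied; the onus moves to the department.
Stage 2 (department, a clear and cogent showing, weight exceeds 74): (b) 74 ≤ 74 — fails.
  Not every element is met, so the department fails to carry Stage 2.
The appellant prevails.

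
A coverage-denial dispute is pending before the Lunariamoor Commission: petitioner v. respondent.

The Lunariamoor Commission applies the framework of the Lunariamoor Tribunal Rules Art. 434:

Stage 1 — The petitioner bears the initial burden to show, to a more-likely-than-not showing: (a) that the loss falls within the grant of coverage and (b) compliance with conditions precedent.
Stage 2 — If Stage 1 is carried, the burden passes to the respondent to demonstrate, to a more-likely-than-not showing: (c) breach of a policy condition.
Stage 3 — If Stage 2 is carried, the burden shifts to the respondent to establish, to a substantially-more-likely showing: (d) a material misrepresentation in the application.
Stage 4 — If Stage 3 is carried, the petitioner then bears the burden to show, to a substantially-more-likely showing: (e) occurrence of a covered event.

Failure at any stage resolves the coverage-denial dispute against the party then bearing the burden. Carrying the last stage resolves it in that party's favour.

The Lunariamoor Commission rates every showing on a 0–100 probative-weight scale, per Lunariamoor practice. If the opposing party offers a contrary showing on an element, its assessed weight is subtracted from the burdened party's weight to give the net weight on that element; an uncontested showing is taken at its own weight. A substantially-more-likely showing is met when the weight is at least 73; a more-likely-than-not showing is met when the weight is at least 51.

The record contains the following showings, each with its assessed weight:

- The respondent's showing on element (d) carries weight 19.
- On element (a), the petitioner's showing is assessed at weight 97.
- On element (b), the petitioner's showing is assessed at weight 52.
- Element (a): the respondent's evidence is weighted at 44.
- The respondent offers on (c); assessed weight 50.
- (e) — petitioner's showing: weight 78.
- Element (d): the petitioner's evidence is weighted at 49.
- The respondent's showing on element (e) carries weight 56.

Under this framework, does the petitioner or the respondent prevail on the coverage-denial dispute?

At Stage 1 the petitioner must meet a more-likely-than-not showing (weight is at least 51): on (a) the weight is 97 less the opposing 44 gives net 53, which does reach 51, so (a) meets the standard; on (b) the weight is 52, ≥ 51, so (b) meets the standard.
  All elements met. The burden passes to the respondent.
At Stage 2 the respondent must meet a more-likely-than-not showing (weight is at least 51): on (c) the weight is 50, < 51, so (c) does not meet the standard.
  Stage 2 not carried; the respondent fails its burden.
The analysis ends at Stage 2; the petitioner prevails.

petitioner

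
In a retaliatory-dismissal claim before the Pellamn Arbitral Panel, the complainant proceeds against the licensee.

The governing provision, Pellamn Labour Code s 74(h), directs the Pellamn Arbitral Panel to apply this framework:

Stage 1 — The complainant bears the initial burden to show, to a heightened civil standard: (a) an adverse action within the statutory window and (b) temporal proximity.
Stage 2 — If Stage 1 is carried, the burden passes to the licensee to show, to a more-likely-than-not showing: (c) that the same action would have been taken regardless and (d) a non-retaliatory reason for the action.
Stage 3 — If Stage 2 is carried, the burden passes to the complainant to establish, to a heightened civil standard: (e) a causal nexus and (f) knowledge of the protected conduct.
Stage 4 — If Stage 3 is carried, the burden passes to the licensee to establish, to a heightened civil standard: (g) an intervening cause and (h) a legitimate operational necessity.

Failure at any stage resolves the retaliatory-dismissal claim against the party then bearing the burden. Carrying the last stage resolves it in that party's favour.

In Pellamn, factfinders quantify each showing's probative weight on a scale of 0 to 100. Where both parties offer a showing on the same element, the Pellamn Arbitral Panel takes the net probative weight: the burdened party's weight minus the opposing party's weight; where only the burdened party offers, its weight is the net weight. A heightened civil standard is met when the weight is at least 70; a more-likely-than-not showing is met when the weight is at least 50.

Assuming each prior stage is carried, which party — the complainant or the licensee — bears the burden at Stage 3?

complainant

Stage 3's rule assigns the burden to the complainant (to a heightened civil standard).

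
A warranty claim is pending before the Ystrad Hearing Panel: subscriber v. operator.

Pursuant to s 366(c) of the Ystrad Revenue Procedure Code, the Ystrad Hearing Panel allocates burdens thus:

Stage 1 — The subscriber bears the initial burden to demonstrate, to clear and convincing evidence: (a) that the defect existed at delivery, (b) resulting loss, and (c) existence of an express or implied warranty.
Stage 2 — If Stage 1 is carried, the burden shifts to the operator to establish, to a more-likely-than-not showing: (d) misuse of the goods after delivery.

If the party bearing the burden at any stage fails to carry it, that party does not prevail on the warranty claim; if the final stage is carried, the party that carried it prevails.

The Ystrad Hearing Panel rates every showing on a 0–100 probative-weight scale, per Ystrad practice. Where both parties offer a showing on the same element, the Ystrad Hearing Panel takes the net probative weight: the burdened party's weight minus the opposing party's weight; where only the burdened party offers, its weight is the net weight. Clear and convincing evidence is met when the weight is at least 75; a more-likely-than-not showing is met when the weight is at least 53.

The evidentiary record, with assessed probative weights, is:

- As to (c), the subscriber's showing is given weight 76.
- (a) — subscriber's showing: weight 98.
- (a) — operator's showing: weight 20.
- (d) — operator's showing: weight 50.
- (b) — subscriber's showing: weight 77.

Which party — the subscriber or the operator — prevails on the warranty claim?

subscriber

Stage 1 (subscriber, clear and convincing evidence, weight is at least 75): (a) net 98−20=78 ≥ 75 — meets; (b) 77 ≥ 75 — meets; (c) 76 ≥ 75 — meets.
  Stage 1 carried; the burden shifts to the operator.
Stage 2 (operator, a more-likely-than-not showing, weight is at least 53): (d) 50 < 53 — fails.
  The operator does not carry Stage 2.
The analysis ends at Stage 2; the subscriber prevails.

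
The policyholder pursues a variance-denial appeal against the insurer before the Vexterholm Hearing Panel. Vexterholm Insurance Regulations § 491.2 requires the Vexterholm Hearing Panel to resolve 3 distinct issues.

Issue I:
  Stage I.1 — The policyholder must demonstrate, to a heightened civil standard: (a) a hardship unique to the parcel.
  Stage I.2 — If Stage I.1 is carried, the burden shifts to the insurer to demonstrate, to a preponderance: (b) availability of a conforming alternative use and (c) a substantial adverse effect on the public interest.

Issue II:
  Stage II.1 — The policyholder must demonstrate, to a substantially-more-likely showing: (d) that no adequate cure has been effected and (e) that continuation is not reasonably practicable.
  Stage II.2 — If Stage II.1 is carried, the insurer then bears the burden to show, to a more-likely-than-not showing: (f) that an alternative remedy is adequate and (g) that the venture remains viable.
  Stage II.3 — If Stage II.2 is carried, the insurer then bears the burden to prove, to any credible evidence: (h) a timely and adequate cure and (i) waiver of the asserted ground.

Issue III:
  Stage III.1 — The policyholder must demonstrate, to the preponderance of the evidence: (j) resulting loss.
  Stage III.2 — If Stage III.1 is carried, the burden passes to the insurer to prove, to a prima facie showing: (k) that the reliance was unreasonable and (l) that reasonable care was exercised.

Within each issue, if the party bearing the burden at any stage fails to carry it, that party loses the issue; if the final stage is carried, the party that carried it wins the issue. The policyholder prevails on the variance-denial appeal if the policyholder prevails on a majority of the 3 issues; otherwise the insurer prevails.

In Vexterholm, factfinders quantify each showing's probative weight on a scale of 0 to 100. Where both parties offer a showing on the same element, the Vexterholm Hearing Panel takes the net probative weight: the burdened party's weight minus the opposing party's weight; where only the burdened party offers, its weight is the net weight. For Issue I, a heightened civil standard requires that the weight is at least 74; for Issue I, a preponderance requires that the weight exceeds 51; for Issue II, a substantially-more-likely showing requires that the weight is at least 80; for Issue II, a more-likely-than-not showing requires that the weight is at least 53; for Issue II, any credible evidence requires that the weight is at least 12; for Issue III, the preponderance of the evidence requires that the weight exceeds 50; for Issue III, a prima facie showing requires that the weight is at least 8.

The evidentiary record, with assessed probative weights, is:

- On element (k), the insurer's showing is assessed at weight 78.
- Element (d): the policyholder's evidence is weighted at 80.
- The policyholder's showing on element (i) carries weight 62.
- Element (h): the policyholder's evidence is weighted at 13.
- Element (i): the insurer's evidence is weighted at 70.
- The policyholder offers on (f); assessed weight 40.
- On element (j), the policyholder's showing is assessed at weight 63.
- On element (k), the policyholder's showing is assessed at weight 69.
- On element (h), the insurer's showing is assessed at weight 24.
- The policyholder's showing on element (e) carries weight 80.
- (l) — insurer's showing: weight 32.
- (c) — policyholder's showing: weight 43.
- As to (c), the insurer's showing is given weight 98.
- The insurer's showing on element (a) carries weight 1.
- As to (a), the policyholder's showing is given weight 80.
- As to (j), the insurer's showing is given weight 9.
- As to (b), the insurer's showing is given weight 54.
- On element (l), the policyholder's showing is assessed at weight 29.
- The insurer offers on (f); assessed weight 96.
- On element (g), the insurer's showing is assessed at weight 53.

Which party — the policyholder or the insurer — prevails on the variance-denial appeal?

— Issue I —
Stage I.1 — burden on policyholder; standard: a heightened civil standard (weight is at least 74).
    (a): 80 − 1 = 79 ≥ 74 [met]
  All elements met. The burden passes to the insurer.
Stage I.2 — burden on insurer; standard: a preponderance (weight exceeds 51).
    (b): 54 > 51 [met]
    (c): 98 − 43 = 55 > 51 [met]
  Stage I.2 carried; the final stage is satisfied.
With every stage satisfied, the insurer prevails on this issue.
— Issue II —
At Stage II.1 the policyholder must meet a substantially-more-likely showing (weight is at least 80): on (d) the weight is 80, which does reach 80, so (d) meets the standard; on (e) the weight is 80, ≥ 80, so (e) meets the standard.
  All elements met. The burden passes to the insurer.
At Stage II.2 the insurer must meet a more-likely-than-not showing (weight is at least 53): on (f) the weight is 96 less the opposing 40 gives net 56, ≥ 53, so (f) meets the standard; on (g) the weight is 53, which does reach 53, so (g) meets the standard.
  All elements met. The insurer retains the burden for Stage II.3.
At Stage II.3 the insurer must meet any credible evidence (weight is at least 12): on (h) the weight is 24 less the opposing 13 gives net 11, < 12, so (h) does not meet the standard; on (i) the weight is 70 less the opposing 62 gives net 8, < 12, so (i) does not meet the standard.
  Stage II.3 not carried; the insurer fails its burden.
So the policyholder prevails on this issue.
— Issue III —
Stage III.1 (policyholder, the preponderance of the evidence, weight exceeds 50): (j) net 63−9=54 > 50 — meets.
  The policyholder carries Stage III.1; the insurer now bears the burden.
Stage III.2 (insurer, a prima facie showing, weight is at least 8): (k) net 78−69=9 ≥ 8 — meets; (l) net 32−29=3 < 8 — fails.
  Stage III.2 not carried; the insurer fails its burden.
The analysis ends at Stage III.2; the policyholder prevails on this issue.
Per-issue: Issue I → insurer; Issue II → policyholder; Issue III → policyholder. The policyholder must prevail on a majority of issues; overall, the policyholder prevails.

policyholder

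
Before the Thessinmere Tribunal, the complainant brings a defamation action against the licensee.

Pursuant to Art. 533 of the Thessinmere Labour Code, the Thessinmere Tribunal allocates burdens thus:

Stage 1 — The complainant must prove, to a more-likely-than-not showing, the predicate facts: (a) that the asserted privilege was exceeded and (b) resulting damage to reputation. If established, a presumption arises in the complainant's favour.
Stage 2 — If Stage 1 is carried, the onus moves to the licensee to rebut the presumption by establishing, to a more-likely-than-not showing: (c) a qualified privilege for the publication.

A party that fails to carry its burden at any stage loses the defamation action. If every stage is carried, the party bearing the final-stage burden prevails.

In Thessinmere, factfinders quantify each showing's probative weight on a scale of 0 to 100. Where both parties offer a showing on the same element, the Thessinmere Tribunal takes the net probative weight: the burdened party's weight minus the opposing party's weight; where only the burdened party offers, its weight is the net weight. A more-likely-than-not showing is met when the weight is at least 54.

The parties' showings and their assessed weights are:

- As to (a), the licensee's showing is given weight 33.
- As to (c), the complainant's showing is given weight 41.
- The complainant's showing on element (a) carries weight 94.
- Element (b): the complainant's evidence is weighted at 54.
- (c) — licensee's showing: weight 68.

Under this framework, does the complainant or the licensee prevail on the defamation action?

Stage 1 (complainant, a more-likely-than-not showing, weight is at least 54): (a) net 94−33=61 ≥ 54 — meets; (b) 54 ≥ 54 — meets.
  All elements met. The burden passes to the licensee.
Stage 2 (licensee, a more-likely-than-not showing, weight is at least 54): (c) net 68−41=27 < 54 — fails.
  Stage 2 not carried; the licensee fails its burden.
The analysis ends at Stage 2; the complainant prevails.

complainant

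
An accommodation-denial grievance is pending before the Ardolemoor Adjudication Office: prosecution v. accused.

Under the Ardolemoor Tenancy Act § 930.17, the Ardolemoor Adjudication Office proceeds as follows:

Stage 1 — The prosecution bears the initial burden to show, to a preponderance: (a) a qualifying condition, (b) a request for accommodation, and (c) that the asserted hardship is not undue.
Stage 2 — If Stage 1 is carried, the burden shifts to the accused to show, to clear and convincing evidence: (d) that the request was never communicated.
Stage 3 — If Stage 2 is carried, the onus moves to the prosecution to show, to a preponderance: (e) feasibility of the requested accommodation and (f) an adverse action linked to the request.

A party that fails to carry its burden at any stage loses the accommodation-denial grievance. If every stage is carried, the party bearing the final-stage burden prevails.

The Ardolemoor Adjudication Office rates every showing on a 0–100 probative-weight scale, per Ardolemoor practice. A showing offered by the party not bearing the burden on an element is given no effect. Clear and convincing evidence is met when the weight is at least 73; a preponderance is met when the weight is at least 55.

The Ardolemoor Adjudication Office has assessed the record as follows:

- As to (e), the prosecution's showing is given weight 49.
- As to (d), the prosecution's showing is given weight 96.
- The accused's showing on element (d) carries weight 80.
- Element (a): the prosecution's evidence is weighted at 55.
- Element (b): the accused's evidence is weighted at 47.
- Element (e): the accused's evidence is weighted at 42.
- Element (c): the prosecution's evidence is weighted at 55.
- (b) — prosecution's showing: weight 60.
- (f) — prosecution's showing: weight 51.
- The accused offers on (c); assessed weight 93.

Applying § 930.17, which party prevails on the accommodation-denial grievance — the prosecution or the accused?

accused

Stage 1 — burden on prosecution; standard: a preponderance (weight is at least 55).
    (a): 55 ≥ 55 [met]
    (b): 60 (accused's 47 disregarded) ≥ 55 [met]
    (c): 55 (accused's 93 disregarded) ≥ 55 [met]
  Stage 1 carried; the burden shifts to the accused.
Stage 2 — burden on accused; standard: clear and convincing evidence (weight is at least 73).
    (d): 80 (prosecution's 96 disregarded) ≥ 73 [met]
  The accused carries Stage 2; the prosecution now bears the burden.
Stage 3 — burden on prosecution; standard: a preponderance (weight is at least 55).
    (e): 49 (accused's 42 disregarded) < 55 [not met]
    (f): 51 < 55 [not met]
  Stage 3 not carried; the prosecution fails its burden.
The analysis ends at Stage 3; the accused prevails.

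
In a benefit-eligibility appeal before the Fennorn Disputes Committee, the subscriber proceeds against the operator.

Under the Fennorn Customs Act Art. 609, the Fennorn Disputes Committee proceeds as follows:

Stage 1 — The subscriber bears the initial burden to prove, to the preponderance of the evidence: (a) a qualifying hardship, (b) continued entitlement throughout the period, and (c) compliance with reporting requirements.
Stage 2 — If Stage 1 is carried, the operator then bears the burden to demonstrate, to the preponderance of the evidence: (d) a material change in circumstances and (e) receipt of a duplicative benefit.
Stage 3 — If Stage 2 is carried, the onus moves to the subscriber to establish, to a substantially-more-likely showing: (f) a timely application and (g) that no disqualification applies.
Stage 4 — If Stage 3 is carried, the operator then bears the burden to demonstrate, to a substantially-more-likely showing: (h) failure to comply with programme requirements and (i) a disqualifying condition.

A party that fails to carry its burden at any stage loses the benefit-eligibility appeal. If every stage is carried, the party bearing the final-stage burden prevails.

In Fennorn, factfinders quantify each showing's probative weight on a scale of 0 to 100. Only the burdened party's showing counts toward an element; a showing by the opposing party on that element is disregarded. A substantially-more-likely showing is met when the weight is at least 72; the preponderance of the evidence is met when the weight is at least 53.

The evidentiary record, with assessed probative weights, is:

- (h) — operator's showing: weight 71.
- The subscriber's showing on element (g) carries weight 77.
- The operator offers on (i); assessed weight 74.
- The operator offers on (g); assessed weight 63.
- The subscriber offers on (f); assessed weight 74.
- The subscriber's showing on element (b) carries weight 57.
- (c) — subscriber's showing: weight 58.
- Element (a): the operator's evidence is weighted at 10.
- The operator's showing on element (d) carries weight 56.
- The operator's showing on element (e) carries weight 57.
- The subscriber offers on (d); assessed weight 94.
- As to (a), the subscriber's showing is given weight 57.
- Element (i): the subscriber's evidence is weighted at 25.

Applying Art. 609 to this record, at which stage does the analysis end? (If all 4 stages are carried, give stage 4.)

stage 4

At Stage 1 the subscriber must meet the preponderance of the evidence (weight is at least 53): on (a) the weight is 57 (the operator's 10 is given no effect), which does reach 53, so (a) meets the standard; on (b) the weight is 57, which does reach 53, so (b) meets the standard; on (c) the weight is 58, ≥ 53, so (c) meets the standard.
  All elements met. The burden passes to the operator.
At Stage 2 the operator must meet the preponderance of the evidence (weight is at least 53): on (d) the weight is 56 (the subscriber's 94 is given no effect), which does reach 53, so (d) meets the standard; on (e) the weight is 57, ≥ 53, so (e) meets the standard.
  Stage 2 carried; the burden shifts to the subscriber.
At Stage 3 the subscriber must meet a substantially-more-likely showing (weight is at least 72): on (f) the weight is 74, ≥ 72, so (f) meets the standard; on (g) the weight is 77 (the operator's 63 is given no effect), which does reach 72, so (g) meets the standard.
  Stage 3 is satisfied; the onus moves to the operator.
At Stage 4 the operator must meet a substantially-more-likely showing (weight is at least 72): on (h) the weight is 71, < 72, so (h) does not meet the standard; on (i) the weight is 74 (the subscriber's 25 is given no effect), ≥ 72, so (i) meets the standard.
  Stage 4 not carried; the operator fails its burden.
The analysis ends at Stage 4; the subscriber prevails.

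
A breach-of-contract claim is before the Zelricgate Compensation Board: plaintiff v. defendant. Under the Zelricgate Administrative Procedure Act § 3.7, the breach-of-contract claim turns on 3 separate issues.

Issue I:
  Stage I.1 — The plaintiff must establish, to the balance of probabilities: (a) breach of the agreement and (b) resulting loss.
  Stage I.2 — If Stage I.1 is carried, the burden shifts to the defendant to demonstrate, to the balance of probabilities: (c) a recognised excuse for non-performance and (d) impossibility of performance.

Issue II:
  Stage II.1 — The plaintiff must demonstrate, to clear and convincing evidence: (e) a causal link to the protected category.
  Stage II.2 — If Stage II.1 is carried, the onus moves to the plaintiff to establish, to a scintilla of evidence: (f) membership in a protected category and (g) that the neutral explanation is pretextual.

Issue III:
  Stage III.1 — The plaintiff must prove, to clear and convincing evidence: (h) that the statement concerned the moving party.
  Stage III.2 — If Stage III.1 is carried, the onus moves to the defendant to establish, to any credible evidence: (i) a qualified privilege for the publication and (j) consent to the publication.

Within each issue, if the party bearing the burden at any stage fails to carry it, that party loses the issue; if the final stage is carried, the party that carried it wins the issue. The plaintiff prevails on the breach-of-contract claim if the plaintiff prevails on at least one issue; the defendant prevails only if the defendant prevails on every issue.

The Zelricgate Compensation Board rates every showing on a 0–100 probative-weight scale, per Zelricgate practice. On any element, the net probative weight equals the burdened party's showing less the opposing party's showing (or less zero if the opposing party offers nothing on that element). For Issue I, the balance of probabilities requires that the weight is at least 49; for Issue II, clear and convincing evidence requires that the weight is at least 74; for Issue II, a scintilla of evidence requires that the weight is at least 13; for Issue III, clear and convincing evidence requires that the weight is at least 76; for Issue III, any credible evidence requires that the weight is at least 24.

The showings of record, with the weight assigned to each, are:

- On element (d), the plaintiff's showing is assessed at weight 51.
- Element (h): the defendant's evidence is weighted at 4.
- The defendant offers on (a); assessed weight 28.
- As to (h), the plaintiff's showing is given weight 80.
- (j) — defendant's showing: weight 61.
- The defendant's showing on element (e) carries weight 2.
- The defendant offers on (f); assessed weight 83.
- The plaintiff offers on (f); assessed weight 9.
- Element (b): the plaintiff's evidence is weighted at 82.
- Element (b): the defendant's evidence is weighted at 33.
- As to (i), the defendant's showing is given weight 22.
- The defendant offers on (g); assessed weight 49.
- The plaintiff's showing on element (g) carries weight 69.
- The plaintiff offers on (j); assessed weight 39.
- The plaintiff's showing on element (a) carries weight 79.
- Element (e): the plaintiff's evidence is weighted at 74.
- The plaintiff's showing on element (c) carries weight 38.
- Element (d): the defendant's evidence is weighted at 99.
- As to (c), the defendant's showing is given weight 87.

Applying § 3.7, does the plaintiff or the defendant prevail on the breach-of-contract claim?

— Issue I —
Stage I.1 — burden on plaintiff; standard: the balance of probabilities (weight is at least 49).
    (a): 79 − 28 = 51 ≥ 49 [met]
    (b): 82 − 33 = 49 ≥ 49 [met]
  Stage I.1 is satisfied; the onus moves to the defendant.
Stage I.2 — burden on defendant; standard: the balance of probabilities (weight is at least 49).
    (c): 87 − 38 = 49 ≥ 49 [met]
    (d): 99 − 51 = 48 < 49 [not met]
  Not every element is met, so the defendant fails to carry Stage I.2.
So the plaintiff prevails on this issue.
— Issue II —
Stage II.1 (plaintiff, clear and convincing evidence, weight is at least 74): (e) net 74−2=72 < 74 — fails.
  Not every element is met, so the plaintiff fails to carry Stage II.1.
The analysis ends at Stage II.1; the defendant prevails on this issue.
— Issue III —
At Stage III.1 the plaintiff must meet clear and convincing evidence (weight is at least 76): on (h) the weight is 80 less the opposing 4 gives net 76, which does reach 76, so (h) meets the standard.
  The plaintiff carries Stage III.1; the defendant now bears the burden.
At Stage III.2 the defendant must meet any credible evidence (weight is at least 24): on (i) the weight is 22, which does not reach 24, so (i) does not meet the standard; on (j) the weight is 61 less the opposing 39 gives net 22, which does not reach 24, so (j) does not meet the standard.
  The defendant does not carry Stage III.2.
So the plaintiff prevails on this issue.
Per-issue: Issue I → plaintiff; Issue II → defendant; Issue III → plaintiff. The plaintiff must prevail on at least one issue; overall, the plaintiff prevails.

plaintiff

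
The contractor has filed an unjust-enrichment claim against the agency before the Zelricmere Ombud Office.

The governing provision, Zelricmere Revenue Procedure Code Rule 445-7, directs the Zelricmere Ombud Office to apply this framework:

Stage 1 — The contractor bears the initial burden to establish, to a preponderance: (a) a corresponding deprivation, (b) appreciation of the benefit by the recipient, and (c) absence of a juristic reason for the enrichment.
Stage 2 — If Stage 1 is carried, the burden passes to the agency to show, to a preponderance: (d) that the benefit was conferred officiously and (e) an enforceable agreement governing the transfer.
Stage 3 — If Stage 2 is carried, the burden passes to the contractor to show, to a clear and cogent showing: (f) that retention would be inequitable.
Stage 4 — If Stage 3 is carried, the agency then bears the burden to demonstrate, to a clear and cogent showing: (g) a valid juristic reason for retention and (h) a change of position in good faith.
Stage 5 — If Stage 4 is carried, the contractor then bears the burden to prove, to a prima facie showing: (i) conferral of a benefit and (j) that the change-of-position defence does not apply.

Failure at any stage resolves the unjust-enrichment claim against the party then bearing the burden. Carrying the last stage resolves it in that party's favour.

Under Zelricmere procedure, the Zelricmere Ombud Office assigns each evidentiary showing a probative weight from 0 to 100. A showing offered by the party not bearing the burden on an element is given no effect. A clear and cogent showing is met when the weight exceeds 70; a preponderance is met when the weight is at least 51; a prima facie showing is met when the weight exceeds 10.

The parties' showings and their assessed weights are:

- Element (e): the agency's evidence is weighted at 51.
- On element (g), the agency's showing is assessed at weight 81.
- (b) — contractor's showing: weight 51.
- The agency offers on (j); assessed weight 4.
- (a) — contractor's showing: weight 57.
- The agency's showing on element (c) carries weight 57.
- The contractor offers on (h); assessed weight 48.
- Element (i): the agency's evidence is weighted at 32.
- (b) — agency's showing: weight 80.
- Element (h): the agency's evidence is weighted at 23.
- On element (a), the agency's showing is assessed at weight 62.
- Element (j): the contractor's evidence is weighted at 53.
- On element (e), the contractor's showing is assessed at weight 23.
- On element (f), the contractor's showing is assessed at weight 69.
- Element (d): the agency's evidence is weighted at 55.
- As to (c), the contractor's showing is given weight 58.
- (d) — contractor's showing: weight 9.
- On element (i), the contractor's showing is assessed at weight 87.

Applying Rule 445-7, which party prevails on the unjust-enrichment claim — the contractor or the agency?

Stage 1 (contractor, a preponderance, weight is at least 51): (a) 57 (agency's 62 disregarded) ≥ 51 — meets; (b) 51 (agency's 80 disregarded) ≥ 51 — meets; (c) 58 (agency's 57 disregarded) ≥ 51 — meets.
  The contractor carries Stage 1; the agency now bears the burden.
Stage 2 (agency, a preponderance, weight is at least 51): (d) 55 (contractor's 9 disregarded) ≥ 51 — meets; (e) 51 (contractor's 23 disregarded) ≥ 51 — meets.
  All elements met. The burden passes to the contractor.
Stage 3 (contractor, a clear and cogent showing, weight exceeds 70): (f) 69 ≤ 70 — fails.
  Not every element is met, so the contractor fails to carry Stage 3.
The agency prevails.

agency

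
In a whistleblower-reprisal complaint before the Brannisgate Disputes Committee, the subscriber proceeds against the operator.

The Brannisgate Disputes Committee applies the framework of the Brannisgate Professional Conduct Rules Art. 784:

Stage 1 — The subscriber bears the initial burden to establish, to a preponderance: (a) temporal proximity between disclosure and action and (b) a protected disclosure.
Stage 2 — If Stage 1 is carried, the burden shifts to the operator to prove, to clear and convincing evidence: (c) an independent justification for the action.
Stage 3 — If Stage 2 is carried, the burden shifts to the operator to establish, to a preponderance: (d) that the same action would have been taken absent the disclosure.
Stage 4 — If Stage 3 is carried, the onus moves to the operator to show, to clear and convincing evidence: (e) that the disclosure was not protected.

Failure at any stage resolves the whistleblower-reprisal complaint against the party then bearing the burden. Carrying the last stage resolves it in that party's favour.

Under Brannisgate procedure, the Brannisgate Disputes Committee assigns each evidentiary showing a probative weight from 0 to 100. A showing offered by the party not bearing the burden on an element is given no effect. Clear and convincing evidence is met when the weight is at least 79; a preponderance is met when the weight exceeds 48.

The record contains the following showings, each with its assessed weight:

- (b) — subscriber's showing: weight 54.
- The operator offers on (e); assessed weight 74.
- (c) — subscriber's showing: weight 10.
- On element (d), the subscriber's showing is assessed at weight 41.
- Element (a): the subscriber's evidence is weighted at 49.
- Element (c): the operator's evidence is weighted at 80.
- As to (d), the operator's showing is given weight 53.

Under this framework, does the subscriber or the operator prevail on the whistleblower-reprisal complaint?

At Stage 1 the subscriber must meet a preponderance (weight exceeds 48): on (a) the weight is 49, which does exceed 48, so (a) meets the standard; on (b) the weight is 54, > 48, so (b) meets the standard.
  All elements met. The burden passes to the operator.
At Stage 2 the operator must meet clear and convincing evidence (weight is at least 79): on (c) the weight is 80 (the subscriber's 10 is given no effect), which does reach 79, so (c) meets the standard.
  Stage 2 is satisfied; the operator continues to bear the burden.
At Stage 3 the operator must meet a preponderance (weight exceeds 48): on (d) the weight is 53 (the subscriber's 41 is given no effect), which does exceed 48, so (d) meets the standard.
  All elements met. The operator retains the burden for Stage 4.
At Stage 4 the operator must meet clear and convincing evidence (weight is at least 79): on (e) the weight is 74, < 79, so (e) does not meet the standard.
  The operator does not carry Stage 4.
The analysis ends at Stage 4; the subscriber prevails.

subscriber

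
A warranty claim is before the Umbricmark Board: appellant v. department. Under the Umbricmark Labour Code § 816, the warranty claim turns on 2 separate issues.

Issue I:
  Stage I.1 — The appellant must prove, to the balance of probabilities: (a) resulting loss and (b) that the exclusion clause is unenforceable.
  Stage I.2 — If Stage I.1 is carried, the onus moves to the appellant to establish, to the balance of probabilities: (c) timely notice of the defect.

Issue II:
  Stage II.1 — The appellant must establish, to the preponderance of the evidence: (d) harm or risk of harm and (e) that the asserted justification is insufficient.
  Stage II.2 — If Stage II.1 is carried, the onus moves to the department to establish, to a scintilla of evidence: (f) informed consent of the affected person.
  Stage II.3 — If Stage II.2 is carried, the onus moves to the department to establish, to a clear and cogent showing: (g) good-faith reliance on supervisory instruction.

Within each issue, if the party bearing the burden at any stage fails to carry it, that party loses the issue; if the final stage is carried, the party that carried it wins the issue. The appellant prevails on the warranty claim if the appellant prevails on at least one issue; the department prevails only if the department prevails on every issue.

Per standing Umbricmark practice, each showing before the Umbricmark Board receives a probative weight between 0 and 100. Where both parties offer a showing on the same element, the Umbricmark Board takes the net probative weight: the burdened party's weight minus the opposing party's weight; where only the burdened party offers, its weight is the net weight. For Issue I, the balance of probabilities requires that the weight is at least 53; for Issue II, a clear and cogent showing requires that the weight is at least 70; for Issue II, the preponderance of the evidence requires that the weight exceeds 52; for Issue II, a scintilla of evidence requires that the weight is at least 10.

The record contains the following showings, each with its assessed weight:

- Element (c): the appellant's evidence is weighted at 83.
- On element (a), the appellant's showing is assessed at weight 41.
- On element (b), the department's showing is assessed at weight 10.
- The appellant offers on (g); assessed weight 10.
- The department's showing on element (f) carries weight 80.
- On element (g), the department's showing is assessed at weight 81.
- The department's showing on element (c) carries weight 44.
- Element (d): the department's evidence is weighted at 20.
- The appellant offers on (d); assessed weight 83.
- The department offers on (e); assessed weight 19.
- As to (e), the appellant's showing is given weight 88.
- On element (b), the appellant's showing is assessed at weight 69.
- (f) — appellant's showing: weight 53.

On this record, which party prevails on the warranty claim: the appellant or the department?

department

— Issue I —
At Stage I.1 the appellant must meet the balance of probabilities (weight is at least 53): on (a) the weight is 41, < 53, so (a) does not meet the standard; on (b) the weight is 69 less the opposing 10 gives net 59, ≥ 53, so (b) meets the standard.
  Stage I.1 not carried; the appellant fails its burden.
The analysis ends at Stage I.1; the department prevails on this issue.
— Issue II —
Stage II.1 — burden on appellant; standard: the preponderance of the evidence (weight exceeds 52).
    (d): 83 − 20 = 63 > 52 [met]
    (e): 88 − 19 = 69 > 52 [met]
  All elements met. The burden passes to the department.
Stage II.2 — burden on department; standard: a scintilla of evidence (weight is at least 10).
    (f): 80 − 53 = 27 ≥ 10 [met]
  All elements met. The department retains the burden for Stage II.3.
Stage II.3 — burden on department; standard: a clear and cogent showing (weight is at least 70).
    (g): 81 − 10 = 71 ≥ 70 [met]
  All elements met at the final stage.
Every stage carried; the department prevails on this issue.
Per-issue: Issue I → department; Issue II → department. The appellant must prevail on at least one issue; overall, the department prevails.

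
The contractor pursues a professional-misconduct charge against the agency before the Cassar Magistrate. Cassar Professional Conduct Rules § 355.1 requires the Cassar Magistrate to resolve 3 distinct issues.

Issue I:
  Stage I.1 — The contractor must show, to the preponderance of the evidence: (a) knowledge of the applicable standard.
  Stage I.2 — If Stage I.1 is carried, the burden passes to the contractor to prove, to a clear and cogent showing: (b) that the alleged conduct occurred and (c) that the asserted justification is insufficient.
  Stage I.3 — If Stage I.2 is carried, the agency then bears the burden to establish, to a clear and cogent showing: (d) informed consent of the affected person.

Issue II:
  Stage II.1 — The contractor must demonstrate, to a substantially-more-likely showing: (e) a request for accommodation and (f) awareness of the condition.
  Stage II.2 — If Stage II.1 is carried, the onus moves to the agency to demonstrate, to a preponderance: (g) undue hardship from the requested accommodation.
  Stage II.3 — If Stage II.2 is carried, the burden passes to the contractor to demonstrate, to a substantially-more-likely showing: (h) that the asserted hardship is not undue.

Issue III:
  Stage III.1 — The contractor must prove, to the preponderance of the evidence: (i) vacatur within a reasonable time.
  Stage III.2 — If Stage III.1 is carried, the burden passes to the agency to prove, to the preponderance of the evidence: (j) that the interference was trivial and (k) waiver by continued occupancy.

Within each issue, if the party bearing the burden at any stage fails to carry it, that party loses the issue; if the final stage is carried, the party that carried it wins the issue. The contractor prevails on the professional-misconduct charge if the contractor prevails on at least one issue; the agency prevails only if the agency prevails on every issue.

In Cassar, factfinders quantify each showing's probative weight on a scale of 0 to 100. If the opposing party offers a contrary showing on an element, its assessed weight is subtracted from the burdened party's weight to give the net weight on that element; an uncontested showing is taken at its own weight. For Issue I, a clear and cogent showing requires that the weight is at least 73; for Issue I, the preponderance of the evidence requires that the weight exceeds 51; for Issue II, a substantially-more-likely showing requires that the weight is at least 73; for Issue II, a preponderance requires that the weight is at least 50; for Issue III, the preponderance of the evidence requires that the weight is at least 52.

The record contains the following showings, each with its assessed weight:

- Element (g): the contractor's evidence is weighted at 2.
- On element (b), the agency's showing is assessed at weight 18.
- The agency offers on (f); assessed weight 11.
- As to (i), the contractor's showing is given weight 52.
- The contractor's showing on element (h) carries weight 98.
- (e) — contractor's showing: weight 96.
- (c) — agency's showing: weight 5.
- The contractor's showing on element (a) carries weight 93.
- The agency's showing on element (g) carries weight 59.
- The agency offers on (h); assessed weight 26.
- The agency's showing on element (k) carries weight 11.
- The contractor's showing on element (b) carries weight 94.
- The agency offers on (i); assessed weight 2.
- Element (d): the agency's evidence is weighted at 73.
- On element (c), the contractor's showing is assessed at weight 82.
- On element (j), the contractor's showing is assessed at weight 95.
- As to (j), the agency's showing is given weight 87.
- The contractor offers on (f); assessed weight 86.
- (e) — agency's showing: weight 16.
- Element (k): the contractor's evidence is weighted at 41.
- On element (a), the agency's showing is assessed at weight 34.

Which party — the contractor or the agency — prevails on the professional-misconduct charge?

agency

— Issue I —
Stage I.1 — burden on contractor; standard: the preponderance of the evidence (weight exceeds 51).
    (a): 93 − 34 = 59 > 51 [met]
  All elements met. The contractor retains the burden for Stage I.2.
Stage I.2 — burden on contractor; standard: a clear and cogent showing (weight is at least 73).
    (b): 94 − 18 = 76 ≥ 73 [met]
    (c): 82 − 5 = 77 ≥ 73 [met]
  The contractor carries Stage I.2; the agency now bears the burden.
Stage I.3 — burden on agency; standard: a clear and cogent showing (weight is at least 73).
    (d): 73 ≥ 73 [met]
  Stage I.3 carried; the final stage is satisfied.
With every stage satisfied, the agency prevails on this issue.
— Issue II —
Stage II.1 — burden on contractor; standard: a substantially-more-likely showing (weight is at least 73).
    (e): 96 − 16 = 80 ≥ 73 [met]
    (f): 86 − 11 = 75 ≥ 73 [met]
  The contractor carries Stage II.1; the agency now bears the burden.
Stage II.2 — burden on agency; standard: a preponderance (weight is at least 50).
    (g): 59 − 2 = 57 ≥ 50 [met]
  Stage II.2 is satisfied; the onus moves to the contractor.
Stage II.3 — burden on contractor; standard: a substantially-more-likely showing (weight is at least 73).
    (h): 98 − 26 = 72 < 73 [not met]
  Stage II.3 not carried; the contractor fails its burden.
So the agency prevails on this issue.
— Issue III —
Stage III.1 (contractor, the preponderance of the evidence, weight is at least 52): (i) net 52−2=50 < 52 — fails.
  The contractor does not carry Stage III.1.
So the agency prevails on this issue.
Per-issue: Issue I → agency; Issue II → agency; Issue III → agency. The contractor must prevail on at least one issue; overall, the agency prevails.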